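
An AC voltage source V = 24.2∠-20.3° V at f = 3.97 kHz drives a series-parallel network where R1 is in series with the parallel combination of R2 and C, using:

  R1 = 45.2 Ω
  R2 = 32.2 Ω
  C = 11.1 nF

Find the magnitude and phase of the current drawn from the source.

Step 1 — Angular frequency: ω = 2π·f = 2π·3970 = 2.494e+04 rad/s.
Step 2 — Component impedances:
  R1: Z = R = 45.2 Ω
  R2: Z = R = 32.2 Ω
  C: Z = 1/(jωC) = -j/(ω·C) = 0 - j3612 Ω
Step 3 — Parallel branch: R2 || C = 1/(1/R2 + 1/C) = 32.2 - j0.2871 Ω.
Step 4 — Series with R1: Z_total = R1 + (R2 || C) = 77.4 - j0.2871 Ω = 77.4∠-0.2° Ω.
Step 5 — Source phasor: V = 24.2∠-20.3° V = 22.7 - j8.396 V.
Step 6 — Ohm's law: I = V / Z_total = (22.7 - j8.396) / (77.4 - j0.2871) = 0.2936 - j0.1074 A.
Step 7 — Convert to polar: |I| = 0.3127 A, ∠I = -20.1°.

I = 0.3127∠-20.1° A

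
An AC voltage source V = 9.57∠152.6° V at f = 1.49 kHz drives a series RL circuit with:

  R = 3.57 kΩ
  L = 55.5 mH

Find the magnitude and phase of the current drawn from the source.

Step 1 — Angular frequency: ω = 2π·f = 2π·1490 = 9362 rad/s.
Step 2 — Component impedances:
  R: Z = R = 3570 Ω
  L: Z = jωL = j·9362·0.0555 = 0 + j519.6 Ω
Step 3 — Series combination: Z_total = R + L = 3570 + j519.6 Ω = 3608∠8.3° Ω.
Step 4 — Source phasor: V = 9.57∠152.6° V = -8.496 + j4.404 V.
Step 5 — Ohm's law: I = V / Z_total = (-8.496 + j4.404) / (3570 + j519.6) = -0.002155 + j0.001547 A.
Step 6 — Convert to polar: |I| = 0.002653 A, ∠I = 144.3°.

I = 0.002653∠144.3° A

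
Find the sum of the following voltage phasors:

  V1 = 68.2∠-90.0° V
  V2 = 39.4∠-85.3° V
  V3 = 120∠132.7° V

Step 1 — Convert each phasor to rectangular form:
  V1 = 68.2·(cos(-90.0°) + j·sin(-90.0°)) = 0 - j68.2 V
  V2 = 39.4·(cos(-85.3°) + j·sin(-85.3°)) = 3.228 - j39.27 V
  V3 = 120·(cos(132.7°) + j·sin(132.7°)) = -81.38 + j88.19 V
Step 2 — Sum components: V_total = -78.15 - j19.28 V.
Step 3 — Convert to polar: |V_total| = 80.49 V, ∠V_total = -166.1°.

V_total = 80.49∠-166.1° V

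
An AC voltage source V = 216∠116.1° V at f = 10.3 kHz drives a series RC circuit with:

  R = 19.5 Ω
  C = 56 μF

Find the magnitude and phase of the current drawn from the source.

Step 1 — Angular frequency: ω = 2π·f = 2π·1.03e+04 = 6.472e+04 rad/s.
Step 2 — Component impedances:
  R: Z = R = 19.5 Ω
  C: Z = 1/(jωC) = -j/(ω·C) = 0 - j0.2759 Ω
Step 3 — Series combination: Z_total = R + C = 19.5 - j0.2759 Ω = 19.5∠-0.8° Ω.
Step 4 — Source phasor: V = 216∠116.1° V = -95.03 + j194 V.
Step 5 — Ohm's law: I = V / Z_total = (-95.03 + j194) / (19.5 - j0.2759) = -5.013 + j9.876 A.
Step 6 — Convert to polar: |I| = 11.08 A, ∠I = 116.9°.

I = 11.08∠116.9° A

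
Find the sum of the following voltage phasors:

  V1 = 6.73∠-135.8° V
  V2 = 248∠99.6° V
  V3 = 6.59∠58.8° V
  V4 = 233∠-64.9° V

Step 1 — Convert each phasor to rectangular form:
  V1 = 6.73·(cos(-135.8°) + j·sin(-135.8°)) = -4.825 - j4.692 V
  V2 = 248·(cos(99.6°) + j·sin(99.6°)) = -41.36 + j244.5 V
  V3 = 6.59·(cos(58.8°) + j·sin(58.8°)) = 3.414 + j5.637 V
  V4 = 233·(cos(-64.9°) + j·sin(-64.9°)) = 98.84 - j211 V
Step 2 — Sum components: V_total = 56.07 + j34.47 V.
Step 3 — Convert to polar: |V_total| = 65.82 V, ∠V_total = 31.6°.

V_total = 65.82∠31.6° V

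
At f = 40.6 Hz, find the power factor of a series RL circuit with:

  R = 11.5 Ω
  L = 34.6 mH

Step 1 — Angular frequency: ω = 2π·f = 2π·40.6 = 255.1 rad/s.
Step 2 — Component impedances:
  R: Z = R = 11.5 Ω
  L: Z = jωL = j·255.1·0.0346 = 0 + j8.826 Ω
Step 3 — Series combination: Z_total = R + L = 11.5 + j8.826 Ω = 14.5∠37.5° Ω.
Step 4 — Power factor: PF = cos(φ) = Re(Z)/|Z| = 11.5/14.497 = 0.7933.
Step 5 — Type: Im(Z) = 8.826 ⇒ lagging (phase φ = 37.5°).

PF = 0.7933 (lagging, φ = 37.5°)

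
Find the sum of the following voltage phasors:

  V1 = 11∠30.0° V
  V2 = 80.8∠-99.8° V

Step 1 — Convert each phasor to rectangular form:
  V1 = 11·(cos(30.0°) + j·sin(30.0°)) = 9.526 + j5.5 V
  V2 = 80.8·(cos(-99.8°) + j·sin(-99.8°)) = -13.75 - j79.62 V
Step 2 — Sum components: V_total = -4.227 - j74.12 V.
Step 3 — Convert to polar: |V_total| = 74.24 V, ∠V_total = -93.3°.

V_total = 74.24∠-93.3° V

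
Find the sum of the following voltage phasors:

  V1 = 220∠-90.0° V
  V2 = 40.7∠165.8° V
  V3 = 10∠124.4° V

Step 1 — Convert each phasor to rectangular form:
  V1 = 220·(cos(-90.0°) + j·sin(-90.0°)) = 0 - j220 V
  V2 = 40.7·(cos(165.8°) + j·sin(165.8°)) = -39.46 + j9.984 V
  V3 = 10·(cos(124.4°) + j·sin(124.4°)) = -5.65 + j8.251 V
Step 2 — Sum components: V_total = -45.11 - j201.8 V.
Step 3 — Convert to polar: |V_total| = 206.7 V, ∠V_total = -102.6°.

V_total = 206.7∠-102.6° V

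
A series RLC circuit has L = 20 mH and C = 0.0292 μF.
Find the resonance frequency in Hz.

Step 1 — Resonance condition Im(Z)=0 gives ω₀ = 1/√(LC).
Step 2 — ω₀ = 1/√(0.02·2.92e-08) = 4.138e+04 rad/s.
Step 3 — f₀ = ω₀/(2π) = 6586 Hz.

f₀ = 6586 Hz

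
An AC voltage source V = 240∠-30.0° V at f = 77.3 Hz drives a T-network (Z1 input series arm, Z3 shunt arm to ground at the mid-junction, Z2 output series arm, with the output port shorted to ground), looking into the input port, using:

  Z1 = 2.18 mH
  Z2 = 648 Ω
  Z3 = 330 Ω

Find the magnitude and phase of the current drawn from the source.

Step 1 — Angular frequency: ω = 2π·f = 2π·77.3 = 485.7 rad/s.
Step 2 — Component impedances:
  Z1: Z = jωL = j·485.7·0.00218 = 0 + j1.059 Ω
  Z2: Z = R = 648 Ω
  Z3: Z = R = 330 Ω
Step 3 — With the output port shorted to ground, the output series arm Z2 runs from the junction to ground; the shunt arm Z3 also runs from the junction to ground. They appear in parallel: Z3 || Z2 = 218.7 Ω.
Step 4 — Series with input arm Z1: Z_in = Z1 + (Z3 || Z2) = 218.7 + j1.059 Ω = 218.7∠0.3° Ω.
Step 5 — Source phasor: V = 240∠-30.0° V = 207.8 - j120 V.
Step 6 — Ohm's law: I = V / Z_total = (207.8 - j120) / (218.7 + j1.059) = 0.9479 - j0.5534 A.
Step 7 — Convert to polar: |I| = 1.098 A, ∠I = -30.3°.

I = 1.098∠-30.3° A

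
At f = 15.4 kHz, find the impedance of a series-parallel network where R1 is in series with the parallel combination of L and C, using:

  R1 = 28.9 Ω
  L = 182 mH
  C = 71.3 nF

Step 1 — Angular frequency: ω = 2π·f = 2π·1.54e+04 = 9.676e+04 rad/s.
Step 2 — Component impedances:
  R1: Z = R = 28.9 Ω
  L: Z = jωL = j·9.676e+04·0.182 = 0 + j1.761e+04 Ω
  C: Z = 1/(jωC) = -j/(ω·C) = 0 - j144.9 Ω
Step 3 — Parallel branch: L || C = 1/(1/L + 1/C) = 0 - j146.2 Ω.
Step 4 — Series with R1: Z_total = R1 + (L || C) = 28.9 - j146.2 Ω = 149∠-78.8° Ω.

Z = 28.9 - j146.2 Ω = 149∠-78.8° Ω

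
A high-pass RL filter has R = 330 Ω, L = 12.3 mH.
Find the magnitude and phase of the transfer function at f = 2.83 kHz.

Step 1 — Angular frequency: ω = 2π·2830 = 1.778e+04 rad/s.
Step 2 — Transfer function: H(jω) = jωL/(R + jωL).
Step 3 — Numerator jωL = j·218.7; denominator R + jωL = 330 + j218.7.
Step 4 — H = 0.3052 + j0.4605.
Step 5 — Magnitude: |H| = 0.5524 (-5.2 dB); phase: φ = 56.5°.

|H| = 0.5524 (-5.2 dB), φ = 56.5°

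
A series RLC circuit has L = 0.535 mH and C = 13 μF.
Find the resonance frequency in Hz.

Step 1 — Resonance condition Im(Z)=0 gives ω₀ = 1/√(LC).
Step 2 — ω₀ = 1/√(0.000535·1.3e-05) = 1.199e+04 rad/s.
Step 3 — f₀ = ω₀/(2π) = 1908 Hz.

f₀ = 1908 Hz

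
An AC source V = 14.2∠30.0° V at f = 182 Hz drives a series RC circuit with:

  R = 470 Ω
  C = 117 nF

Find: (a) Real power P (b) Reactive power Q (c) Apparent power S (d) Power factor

Step 1 — Angular frequency: ω = 2π·f = 2π·182 = 1144 rad/s.
Step 2 — Component impedances:
  R: Z = R = 470 Ω
  C: Z = 1/(jωC) = -j/(ω·C) = 0 - j7474 Ω
Step 3 — Series combination: Z_total = R + C = 470 - j7474 Ω = 7489∠-86.4° Ω.
Step 4 — Source phasor: V = 14.2∠30.0° V = 12.3 + j7.1 V.
Step 5 — Current: I = V / Z = -0.0008431 + j0.001698 A = 0.001896∠116.4° A.
Step 6 — Complex power: S = V·I* = 0.00169 - j0.02687 VA.
Step 7 — Real power: P = Re(S) = 0.00169 W.
Step 8 — Reactive power: Q = Im(S) = -0.02687 VAR.
Step 9 — Apparent power: |S| = 0.02693 VA.
Step 10 — Power factor: PF = P/|S| = 0.06276 (leading).

(a) P = 0.00169 W  (b) Q = -0.02687 VAR  (c) S = 0.02693 VA  (d) PF = 0.06276 (leading)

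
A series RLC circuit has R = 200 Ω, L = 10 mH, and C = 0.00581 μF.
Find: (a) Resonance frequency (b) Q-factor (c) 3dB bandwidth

Step 1 — Resonance: ω₀ = 1/√(LC) = 1/√(0.01·5.81e-09) = 1.312e+05 rad/s.
Step 2 — f₀ = ω₀/(2π) = 2.088e+04 Hz.
Step 3 — Series Q: Q = ω₀L/R = 1.312e+05·0.01/200 = 6.56.
Step 4 — Bandwidth: Δω = ω₀/Q = 2e+04 rad/s; BW = Δω/(2π) = 3183 Hz.

(a) f₀ = 2.088e+04 Hz  (b) Q = 6.56  (c) BW = 3183 Hz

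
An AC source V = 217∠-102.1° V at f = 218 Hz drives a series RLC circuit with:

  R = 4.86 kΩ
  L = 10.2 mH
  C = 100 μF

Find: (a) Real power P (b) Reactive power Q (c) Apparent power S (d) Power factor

Step 1 — Angular frequency: ω = 2π·f = 2π·218 = 1370 rad/s.
Step 2 — Component impedances:
  R: Z = R = 4860 Ω
  L: Z = jωL = j·1370·0.0102 = 0 + j13.97 Ω
  C: Z = 1/(jωC) = -j/(ω·C) = 0 - j7.301 Ω
Step 3 — Series combination: Z_total = R + L + C = 4860 + j6.671 Ω = 4860∠0.1° Ω.
Step 4 — Source phasor: V = 217∠-102.1° V = -45.49 - j212.2 V.
Step 5 — Current: I = V / Z = -0.009419 - j0.04365 A = 0.04465∠-102.2° A.
Step 6 — Complex power: S = V·I* = 9.689 + j0.0133 VA.
Step 7 — Real power: P = Re(S) = 9.689 W.
Step 8 — Reactive power: Q = Im(S) = 0.0133 VAR.
Step 9 — Apparent power: |S| = 9.689 VA.
Step 10 — Power factor: PF = P/|S| = 1 (lagging).

(a) P = 9.689 W  (b) Q = 0.0133 VAR  (c) S = 9.689 VA  (d) PF = 1 (lagging)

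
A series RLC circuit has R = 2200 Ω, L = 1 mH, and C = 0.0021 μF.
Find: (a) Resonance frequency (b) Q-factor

Step 1 — Resonance condition Im(Z)=0 gives ω₀ = 1/√(LC).
Step 2 — ω₀ = 1/√(0.001·2.1e-09) = 6.901e+05 rad/s.
Step 3 — f₀ = ω₀/(2π) = 1.098e+05 Hz.
Step 4 — Series Q: Q = ω₀L/R = 6.901e+05·0.001/2200 = 0.3137.

(a) f₀ = 1.098e+05 Hz  (b) Q = 0.3137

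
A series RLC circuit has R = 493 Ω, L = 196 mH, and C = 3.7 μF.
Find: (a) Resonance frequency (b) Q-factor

Step 1 — Resonance condition Im(Z)=0 gives ω₀ = 1/√(LC).
Step 2 — ω₀ = 1/√(0.196·3.7e-06) = 1174 rad/s.
Step 3 — f₀ = ω₀/(2π) = 186.9 Hz.
Step 4 — Series Q: Q = ω₀L/R = 1174·0.196/493 = 0.4669.

(a) f₀ = 186.9 Hz  (b) Q = 0.4669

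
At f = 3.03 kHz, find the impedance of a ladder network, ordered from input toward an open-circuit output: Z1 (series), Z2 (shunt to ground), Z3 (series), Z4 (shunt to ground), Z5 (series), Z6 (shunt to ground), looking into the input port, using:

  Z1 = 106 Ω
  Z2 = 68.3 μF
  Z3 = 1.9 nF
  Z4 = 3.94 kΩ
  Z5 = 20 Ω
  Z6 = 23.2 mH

Step 1 — Angular frequency: ω = 2π·f = 2π·3030 = 1.904e+04 rad/s.
Step 2 — Component impedances:
  Z1: Z = R = 106 Ω
  Z2: Z = 1/(jωC) = -j/(ω·C) = 0 - j0.7691 Ω
  Z3: Z = 1/(jωC) = -j/(ω·C) = 0 - j2.765e+04 Ω
  Z4: Z = R = 3940 Ω
  Z5: Z = R = 20 Ω
  Z6: Z = jωL = j·1.904e+04·0.0232 = 0 + j441.7 Ω
Step 3 — Ladder network (open output): work backward from the far end, alternating series and parallel combinations. Z_in = 106 - j0.769 Ω = 106∠-0.4° Ω.

Z = 106 - j0.769 Ω = 106∠-0.4° Ω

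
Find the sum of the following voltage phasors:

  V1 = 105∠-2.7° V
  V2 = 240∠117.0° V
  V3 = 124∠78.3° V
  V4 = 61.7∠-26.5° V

Step 1 — Convert each phasor to rectangular form:
  V1 = 105·(cos(-2.7°) + j·sin(-2.7°)) = 104.9 - j4.946 V
  V2 = 240·(cos(117.0°) + j·sin(117.0°)) = -109 + j213.8 V
  V3 = 124·(cos(78.3°) + j·sin(78.3°)) = 25.15 + j121.4 V
  V4 = 61.7·(cos(-26.5°) + j·sin(-26.5°)) = 55.22 - j27.53 V
Step 2 — Sum components: V_total = 76.29 + j302.8 V.
Step 3 — Convert to polar: |V_total| = 312.3 V, ∠V_total = 75.9°.

V_total = 312.3∠75.9° V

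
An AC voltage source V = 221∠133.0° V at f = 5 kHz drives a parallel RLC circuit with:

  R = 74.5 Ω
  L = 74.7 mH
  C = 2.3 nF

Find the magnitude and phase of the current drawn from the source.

Step 1 — Angular frequency: ω = 2π·f = 2π·5000 = 3.142e+04 rad/s.
Step 2 — Component impedances:
  R: Z = R = 74.5 Ω
  L: Z = jωL = j·3.142e+04·0.0747 = 0 + j2347 Ω
  C: Z = 1/(jωC) = -j/(ω·C) = 0 - j1.384e+04 Ω
Step 3 — Parallel combination: 1/Z_total = 1/R + 1/L + 1/C; Z_total = 74.45 + j1.963 Ω = 74.47∠1.5° Ω.
Step 4 — Source phasor: V = 221∠133.0° V = -150.7 + j161.6 V.
Step 5 — Ohm's law: I = V / Z_total = (-150.7 + j161.6) / (74.45 + j1.963) = -1.966 + j2.223 A.
Step 6 — Convert to polar: |I| = 2.967 A, ∠I = 131.5°.

I = 2.967∠131.5° A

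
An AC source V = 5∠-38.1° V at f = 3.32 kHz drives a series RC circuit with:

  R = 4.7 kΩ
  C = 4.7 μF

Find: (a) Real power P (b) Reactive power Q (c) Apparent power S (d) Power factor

Step 1 — Angular frequency: ω = 2π·f = 2π·3320 = 2.086e+04 rad/s.
Step 2 — Component impedances:
  R: Z = R = 4700 Ω
  C: Z = 1/(jωC) = -j/(ω·C) = 0 - j10.2 Ω
Step 3 — Series combination: Z_total = R + C = 4700 - j10.2 Ω = 4700∠-0.1° Ω.
Step 4 — Source phasor: V = 5∠-38.1° V = 3.935 - j3.085 V.
Step 5 — Current: I = V / Z = 0.0008386 - j0.0006546 A = 0.001064∠-38.0° A.
Step 6 — Complex power: S = V·I* = 0.005319 - j1.154e-05 VA.
Step 7 — Real power: P = Re(S) = 0.005319 W.
Step 8 — Reactive power: Q = Im(S) = -1.154e-05 VAR.
Step 9 — Apparent power: |S| = 0.005319 VA.
Step 10 — Power factor: PF = P/|S| = 1 (leading).

(a) P = 0.005319 W  (b) Q = -1.154e-05 VAR  (c) S = 0.005319 VA  (d) PF = 1 (leading)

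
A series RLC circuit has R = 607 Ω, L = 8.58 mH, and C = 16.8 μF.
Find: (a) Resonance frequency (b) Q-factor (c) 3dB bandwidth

Step 1 — Resonance condition Im(Z)=0 gives ω₀ = 1/√(LC).
Step 2 — ω₀ = 1/√(0.00858·1.68e-05) = 2634 rad/s.
Step 3 — f₀ = ω₀/(2π) = 419.2 Hz.
Step 4 — Series Q: Q = ω₀L/R = 2634·0.00858/607 = 0.03723.
Step 5 — 3dB bandwidth: Δω = ω₀/Q = 7.075e+04 rad/s; BW = Δω/(2π) = 1.126e+04 Hz.

(a) f₀ = 419.2 Hz  (b) Q = 0.03723  (c) BW = 1.126e+04 Hz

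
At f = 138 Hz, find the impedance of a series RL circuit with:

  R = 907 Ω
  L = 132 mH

Step 1 — Angular frequency: ω = 2π·f = 2π·138 = 867.1 rad/s.
Step 2 — Component impedances:
  R: Z = R = 907 Ω
  L: Z = jωL = j·867.1·0.132 = 0 + j114.5 Ω
Step 3 — Series combination: Z_total = R + L = 907 + j114.5 Ω = 914.2∠7.2° Ω.

Z = 907 + j114.5 Ω = 914.2∠7.2° Ω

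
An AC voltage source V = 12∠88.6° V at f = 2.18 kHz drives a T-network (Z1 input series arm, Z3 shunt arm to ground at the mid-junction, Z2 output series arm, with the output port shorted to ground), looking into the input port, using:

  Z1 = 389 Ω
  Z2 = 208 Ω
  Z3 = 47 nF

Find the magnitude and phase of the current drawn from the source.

Step 1 — Angular frequency: ω = 2π·f = 2π·2180 = 1.37e+04 rad/s.
Step 2 — Component impedances:
  Z1: Z = R = 389 Ω
  Z2: Z = R = 208 Ω
  Z3: Z = 1/(jωC) = -j/(ω·C) = 0 - j1553 Ω
Step 3 — With the output port shorted to ground, the output series arm Z2 runs from the junction to ground; the shunt arm Z3 also runs from the junction to ground. They appear in parallel: Z3 || Z2 = 204.3 - j27.36 Ω.
Step 4 — Series with input arm Z1: Z_in = Z1 + (Z3 || Z2) = 593.3 - j27.36 Ω = 594∠-2.6° Ω.
Step 5 — Source phasor: V = 12∠88.6° V = 0.2932 + j12 V.
Step 6 — Ohm's law: I = V / Z_total = (0.2932 + j12) / (593.3 - j27.36) = -0.0004373 + j0.0202 A.
Step 7 — Convert to polar: |I| = 0.0202 A, ∠I = 91.2°.

I = 0.0202∠91.2° A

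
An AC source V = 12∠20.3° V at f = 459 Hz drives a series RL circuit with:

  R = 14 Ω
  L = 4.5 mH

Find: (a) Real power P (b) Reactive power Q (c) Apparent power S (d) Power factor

Step 1 — Angular frequency: ω = 2π·f = 2π·459 = 2884 rad/s.
Step 2 — Component impedances:
  R: Z = R = 14 Ω
  L: Z = jωL = j·2884·0.0045 = 0 + j12.98 Ω
Step 3 — Series combination: Z_total = R + L = 14 + j12.98 Ω = 19.09∠42.8° Ω.
Step 4 — Source phasor: V = 12∠20.3° V = 11.25 + j4.163 V.
Step 5 — Current: I = V / Z = 0.5806 - j0.2409 A = 0.6286∠-22.5° A.
Step 6 — Complex power: S = V·I* = 5.532 + j5.128 VA.
Step 7 — Real power: P = Re(S) = 5.532 W.
Step 8 — Reactive power: Q = Im(S) = 5.128 VAR.
Step 9 — Apparent power: |S| = 7.543 VA.
Step 10 — Power factor: PF = P/|S| = 0.7334 (lagging).

(a) P = 5.532 W  (b) Q = 5.128 VAR  (c) S = 7.543 VA  (d) PF = 0.7334 (lagging)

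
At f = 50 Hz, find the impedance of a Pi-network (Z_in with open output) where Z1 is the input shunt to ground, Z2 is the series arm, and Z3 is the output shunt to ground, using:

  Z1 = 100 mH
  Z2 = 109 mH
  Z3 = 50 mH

Step 1 — Angular frequency: ω = 2π·f = 2π·50 = 314.2 rad/s.
Step 2 — Component impedances:
  Z1: Z = jωL = j·314.2·0.1 = 0 + j31.42 Ω
  Z2: Z = jωL = j·314.2·0.109 = 0 + j34.24 Ω
  Z3: Z = jωL = j·314.2·0.05 = 0 + j15.71 Ω
Step 3 — With open output, the series arm Z2 and the output shunt Z3 appear in series to ground: Z2 + Z3 = 0 + j49.95 Ω.
Step 4 — Parallel with input shunt Z1: Z_in = Z1 || (Z2 + Z3) = 0 + j19.29 Ω = 19.29∠90.0° Ω.

Z = 0 + j19.29 Ω = 19.29∠90.0° Ω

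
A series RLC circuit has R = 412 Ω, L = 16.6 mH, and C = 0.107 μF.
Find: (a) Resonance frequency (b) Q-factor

Step 1 — Resonance condition Im(Z)=0 gives ω₀ = 1/√(LC).
Step 2 — ω₀ = 1/√(0.0166·1.07e-07) = 2.373e+04 rad/s.
Step 3 — f₀ = ω₀/(2π) = 3776 Hz.
Step 4 — Series Q: Q = ω₀L/R = 2.373e+04·0.0166/412 = 0.956.

(a) f₀ = 3776 Hz  (b) Q = 0.956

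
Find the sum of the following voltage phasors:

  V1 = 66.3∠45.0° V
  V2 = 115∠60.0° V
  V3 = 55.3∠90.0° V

Step 1 — Convert each phasor to rectangular form:
  V1 = 66.3·(cos(45.0°) + j·sin(45.0°)) = 46.88 + j46.88 V
  V2 = 115·(cos(60.0°) + j·sin(60.0°)) = 57.5 + j99.59 V
  V3 = 55.3·(cos(90.0°) + j·sin(90.0°)) = 0 + j55.3 V
Step 2 — Sum components: V_total = 104.4 + j201.8 V.
Step 3 — Convert to polar: |V_total| = 227.2 V, ∠V_total = 62.6°.

V_total = 227.2∠62.6° V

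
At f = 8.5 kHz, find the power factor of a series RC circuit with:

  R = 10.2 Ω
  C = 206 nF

Step 1 — Angular frequency: ω = 2π·f = 2π·8500 = 5.341e+04 rad/s.
Step 2 — Component impedances:
  R: Z = R = 10.2 Ω
  C: Z = 1/(jωC) = -j/(ω·C) = 0 - j90.89 Ω
Step 3 — Series combination: Z_total = R + C = 10.2 - j90.89 Ω = 91.46∠-83.6° Ω.
Step 4 — Power factor: PF = cos(φ) = Re(Z)/|Z| = 10.2/91.46 = 0.1115.
Step 5 — Type: Im(Z) = -90.89 ⇒ leading (phase φ = -83.6°).

PF = 0.1115 (leading, φ = -83.6°)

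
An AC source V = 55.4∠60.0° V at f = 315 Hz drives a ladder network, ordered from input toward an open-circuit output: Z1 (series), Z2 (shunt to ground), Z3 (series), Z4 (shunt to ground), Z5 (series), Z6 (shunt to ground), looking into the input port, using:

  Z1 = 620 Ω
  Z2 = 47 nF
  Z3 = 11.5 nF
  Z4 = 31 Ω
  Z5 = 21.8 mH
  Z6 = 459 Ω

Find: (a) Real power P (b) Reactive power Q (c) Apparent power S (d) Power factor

Step 1 — Angular frequency: ω = 2π·f = 2π·315 = 1979 rad/s.
Step 2 — Component impedances:
  Z1: Z = R = 620 Ω
  Z2: Z = 1/(jωC) = -j/(ω·C) = 0 - j1.075e+04 Ω
  Z3: Z = 1/(jωC) = -j/(ω·C) = 0 - j4.394e+04 Ω
  Z4: Z = R = 31 Ω
  Z5: Z = jωL = j·1979·0.0218 = 0 + j43.15 Ω
  Z6: Z = R = 459 Ω
Step 3 — Ladder network (open output): work backward from the far end, alternating series and parallel combinations. Z_in = 621.1 - j8637 Ω = 8659∠-85.9° Ω.
Step 4 — Source phasor: V = 55.4∠60.0° V = 27.7 + j47.98 V.
Step 5 — Current: I = V / Z = -0.005297 + j0.003588 A = 0.006398∠145.9° A.
Step 6 — Complex power: S = V·I* = 0.02542 - j0.3535 VA.
Step 7 — Real power: P = Re(S) = 0.02542 W.
Step 8 — Reactive power: Q = Im(S) = -0.3535 VAR.
Step 9 — Apparent power: |S| = 0.3544 VA.
Step 10 — Power factor: PF = P/|S| = 0.07173 (leading).

(a) P = 0.02542 W  (b) Q = -0.3535 VAR  (c) S = 0.3544 VA  (d) PF = 0.07173 (leading)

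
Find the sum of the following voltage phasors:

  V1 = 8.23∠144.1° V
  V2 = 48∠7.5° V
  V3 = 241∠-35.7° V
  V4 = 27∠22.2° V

Step 1 — Convert each phasor to rectangular form:
  V1 = 8.23·(cos(144.1°) + j·sin(144.1°)) = -6.667 + j4.826 V
  V2 = 48·(cos(7.5°) + j·sin(7.5°)) = 47.59 + j6.265 V
  V3 = 241·(cos(-35.7°) + j·sin(-35.7°)) = 195.7 - j140.6 V
  V4 = 27·(cos(22.2°) + j·sin(22.2°)) = 25 + j10.2 V
Step 2 — Sum components: V_total = 261.6 - j119.3 V.
Step 3 — Convert to polar: |V_total| = 287.6 V, ∠V_total = -24.5°.

V_total = 287.6∠-24.5° V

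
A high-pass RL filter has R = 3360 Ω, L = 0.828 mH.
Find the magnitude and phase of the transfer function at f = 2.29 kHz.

Step 1 — Angular frequency: ω = 2π·2290 = 1.439e+04 rad/s.
Step 2 — Transfer function: H(jω) = jωL/(R + jωL).
Step 3 — Numerator jωL = j·11.91; denominator R + jωL = 3360 + j11.91.
Step 4 — H = 1.257e-05 + j0.003546.
Step 5 — Magnitude: |H| = 0.003546 (-49.0 dB); phase: φ = 89.8°.

|H| = 0.003546 (-49.0 dB), φ = 89.8°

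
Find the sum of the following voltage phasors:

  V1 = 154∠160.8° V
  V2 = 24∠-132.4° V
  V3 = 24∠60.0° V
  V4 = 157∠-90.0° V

Step 1 — Convert each phasor to rectangular form:
  V1 = 154·(cos(160.8°) + j·sin(160.8°)) = -145.4 + j50.65 V
  V2 = 24·(cos(-132.4°) + j·sin(-132.4°)) = -16.18 - j17.72 V
  V3 = 24·(cos(60.0°) + j·sin(60.0°)) = 12 + j20.78 V
  V4 = 157·(cos(-90.0°) + j·sin(-90.0°)) = 0 - j157 V
Step 2 — Sum components: V_total = -149.6 - j103.3 V.
Step 3 — Convert to polar: |V_total| = 181.8 V, ∠V_total = -145.4°.

V_total = 181.8∠-145.4° V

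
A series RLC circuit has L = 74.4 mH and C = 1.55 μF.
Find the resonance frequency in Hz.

Step 1 — Resonance condition Im(Z)=0 gives ω₀ = 1/√(LC).
Step 2 — ω₀ = 1/√(0.0744·1.55e-06) = 2945 rad/s.
Step 3 — f₀ = ω₀/(2π) = 468.7 Hz.

f₀ = 468.7 Hz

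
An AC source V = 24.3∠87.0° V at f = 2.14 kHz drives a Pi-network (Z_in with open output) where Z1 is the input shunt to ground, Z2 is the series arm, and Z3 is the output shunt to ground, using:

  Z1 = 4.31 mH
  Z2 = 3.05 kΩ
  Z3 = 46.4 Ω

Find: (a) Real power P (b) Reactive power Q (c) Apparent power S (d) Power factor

Step 1 — Angular frequency: ω = 2π·f = 2π·2140 = 1.345e+04 rad/s.
Step 2 — Component impedances:
  Z1: Z = jωL = j·1.345e+04·0.00431 = 0 + j57.95 Ω
  Z2: Z = R = 3050 Ω
  Z3: Z = R = 46.4 Ω
Step 3 — With open output, the series arm Z2 and the output shunt Z3 appear in series to ground: Z2 + Z3 = 3096 Ω.
Step 4 — Parallel with input shunt Z1: Z_in = Z1 || (Z2 + Z3) = 1.084 + j57.93 Ω = 57.94∠88.9° Ω.
Step 5 — Source phasor: V = 24.3∠87.0° V = 1.272 + j24.27 V.
Step 6 — Current: I = V / Z = 0.4191 - j0.01411 A = 0.4194∠-1.9° A.
Step 7 — Complex power: S = V·I* = 0.1907 + j10.19 VA.
Step 8 — Real power: P = Re(S) = 0.1907 W.
Step 9 — Reactive power: Q = Im(S) = 10.19 VAR.
Step 10 — Apparent power: |S| = 10.19 VA.
Step 11 — Power factor: PF = P/|S| = 0.01871 (lagging).

(a) P = 0.1907 W  (b) Q = 10.19 VAR  (c) S = 10.19 VA  (d) PF = 0.01871 (lagging)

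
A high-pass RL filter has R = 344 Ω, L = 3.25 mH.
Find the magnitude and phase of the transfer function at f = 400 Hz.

Step 1 — Angular frequency: ω = 2π·400 = 2513 rad/s.
Step 2 — Transfer function: H(jω) = jωL/(R + jωL).
Step 3 — Numerator jωL = j·8.168; denominator R + jωL = 344 + j8.168.
Step 4 — H = 0.0005635 + j0.02373.
Step 5 — Magnitude: |H| = 0.02374 (-32.5 dB); phase: φ = 88.6°.

|H| = 0.02374 (-32.5 dB), φ = 88.6°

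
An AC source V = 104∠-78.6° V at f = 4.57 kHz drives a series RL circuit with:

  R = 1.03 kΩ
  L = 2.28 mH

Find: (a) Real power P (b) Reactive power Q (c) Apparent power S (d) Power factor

Step 1 — Angular frequency: ω = 2π·f = 2π·4570 = 2.871e+04 rad/s.
Step 2 — Component impedances:
  R: Z = R = 1030 Ω
  L: Z = jωL = j·2.871e+04·0.00228 = 0 + j65.47 Ω
Step 3 — Series combination: Z_total = R + L = 1030 + j65.47 Ω = 1032∠3.6° Ω.
Step 4 — Source phasor: V = 104∠-78.6° V = 20.56 - j101.9 V.
Step 5 — Current: I = V / Z = 0.01361 - j0.09984 A = 0.1008∠-82.2° A.
Step 6 — Complex power: S = V·I* = 10.46 + j0.6648 VA.
Step 7 — Real power: P = Re(S) = 10.46 W.
Step 8 — Reactive power: Q = Im(S) = 0.6648 VAR.
Step 9 — Apparent power: |S| = 10.48 VA.
Step 10 — Power factor: PF = P/|S| = 0.998 (lagging).

(a) P = 10.46 W  (b) Q = 0.6648 VAR  (c) S = 10.48 VA  (d) PF = 0.998 (lagging)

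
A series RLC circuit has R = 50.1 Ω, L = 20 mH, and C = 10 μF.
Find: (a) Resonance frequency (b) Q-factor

Step 1 — Resonance condition Im(Z)=0 gives ω₀ = 1/√(LC).
Step 2 — ω₀ = 1/√(0.02·1e-05) = 2236 rad/s.
Step 3 — f₀ = ω₀/(2π) = 355.9 Hz.
Step 4 — Series Q: Q = ω₀L/R = 2236·0.02/50.1 = 0.8926.

(a) f₀ = 355.9 Hz  (b) Q = 0.8926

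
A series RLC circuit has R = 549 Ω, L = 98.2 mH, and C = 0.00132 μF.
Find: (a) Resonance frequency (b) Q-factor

Step 1 — Resonance condition Im(Z)=0 gives ω₀ = 1/√(LC).
Step 2 — ω₀ = 1/√(0.0982·1.32e-09) = 8.783e+04 rad/s.
Step 3 — f₀ = ω₀/(2π) = 1.398e+04 Hz.
Step 4 — Series Q: Q = ω₀L/R = 8.783e+04·0.0982/549 = 15.71.

(a) f₀ = 1.398e+04 Hz  (b) Q = 15.71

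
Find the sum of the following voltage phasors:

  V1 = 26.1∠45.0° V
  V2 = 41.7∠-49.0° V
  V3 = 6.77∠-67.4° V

Step 1 — Convert each phasor to rectangular form:
  V1 = 26.1·(cos(45.0°) + j·sin(45.0°)) = 18.46 + j18.46 V
  V2 = 41.7·(cos(-49.0°) + j·sin(-49.0°)) = 27.36 - j31.47 V
  V3 = 6.77·(cos(-67.4°) + j·sin(-67.4°)) = 2.602 - j6.25 V
Step 2 — Sum components: V_total = 48.41 - j19.27 V.
Step 3 — Convert to polar: |V_total| = 52.11 V, ∠V_total = -21.7°.

V_total = 52.11∠-21.7° V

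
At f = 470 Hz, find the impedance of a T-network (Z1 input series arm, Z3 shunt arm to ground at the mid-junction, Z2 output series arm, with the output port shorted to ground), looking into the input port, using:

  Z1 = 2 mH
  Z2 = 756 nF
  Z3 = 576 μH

Step 1 — Angular frequency: ω = 2π·f = 2π·470 = 2953 rad/s.
Step 2 — Component impedances:
  Z1: Z = jωL = j·2953·0.002 = 0 + j5.906 Ω
  Z2: Z = 1/(jωC) = -j/(ω·C) = 0 - j447.9 Ω
  Z3: Z = jωL = j·2953·0.000576 = 0 + j1.701 Ω
Step 3 — With the output port shorted to ground, the output series arm Z2 runs from the junction to ground; the shunt arm Z3 also runs from the junction to ground. They appear in parallel: Z3 || Z2 = 0 + j1.707 Ω.
Step 4 — Series with input arm Z1: Z_in = Z1 + (Z3 || Z2) = 0 + j7.614 Ω = 7.614∠90.0° Ω.

Z = 0 + j7.614 Ω = 7.614∠90.0° Ω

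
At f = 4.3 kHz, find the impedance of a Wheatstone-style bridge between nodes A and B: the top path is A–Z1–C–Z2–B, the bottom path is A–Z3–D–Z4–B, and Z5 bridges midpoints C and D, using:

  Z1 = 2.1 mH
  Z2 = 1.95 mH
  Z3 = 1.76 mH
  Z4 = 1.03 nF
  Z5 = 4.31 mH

Step 1 — Angular frequency: ω = 2π·f = 2π·4300 = 2.702e+04 rad/s.
Step 2 — Component impedances:
  Z1: Z = jωL = j·2.702e+04·0.0021 = 0 + j56.74 Ω
  Z2: Z = jωL = j·2.702e+04·0.00195 = 0 + j52.68 Ω
  Z3: Z = jωL = j·2.702e+04·0.00176 = 0 + j47.55 Ω
  Z4: Z = 1/(jωC) = -j/(ω·C) = 0 - j3.593e+04 Ω
  Z5: Z = jωL = j·2.702e+04·0.00431 = 0 + j116.4 Ω
Step 3 — Bridge requires nodal analysis (the Z5 bridge couples midpoints C and D, so the two paths cannot be reduced to a simple series/parallel combination). Setting node B to ground and injecting 1 A at node A, the 3-node admittance system at A, C, D solves to V_A = Z_AB = 0 + j95.03 Ω = 95.03∠90.0° Ω.

Z = 0 + j95.03 Ω = 95.03∠90.0° Ω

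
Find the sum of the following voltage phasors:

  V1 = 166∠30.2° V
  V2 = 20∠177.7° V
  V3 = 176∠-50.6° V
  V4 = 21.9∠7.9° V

Step 1 — Convert each phasor to rectangular form:
  V1 = 166·(cos(30.2°) + j·sin(30.2°)) = 143.5 + j83.5 V
  V2 = 20·(cos(177.7°) + j·sin(177.7°)) = -19.98 + j0.8026 V
  V3 = 176·(cos(-50.6°) + j·sin(-50.6°)) = 111.7 - j136 V
  V4 = 21.9·(cos(7.9°) + j·sin(7.9°)) = 21.69 + j3.01 V
Step 2 — Sum components: V_total = 256.9 - j48.69 V.
Step 3 — Convert to polar: |V_total| = 261.5 V, ∠V_total = -10.7°.

V_total = 261.5∠-10.7° V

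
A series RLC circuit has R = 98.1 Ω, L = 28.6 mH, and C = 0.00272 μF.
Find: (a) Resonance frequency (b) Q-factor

Step 1 — Resonance condition Im(Z)=0 gives ω₀ = 1/√(LC).
Step 2 — ω₀ = 1/√(0.0286·2.72e-09) = 1.134e+05 rad/s.
Step 3 — f₀ = ω₀/(2π) = 1.804e+04 Hz.
Step 4 — Series Q: Q = ω₀L/R = 1.134e+05·0.0286/98.1 = 33.05.

(a) f₀ = 1.804e+04 Hz  (b) Q = 33.05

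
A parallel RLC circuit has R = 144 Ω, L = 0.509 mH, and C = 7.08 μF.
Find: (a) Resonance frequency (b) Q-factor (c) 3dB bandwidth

Step 1 — Resonance: ω₀ = 1/√(LC) = 1/√(0.000509·7.08e-06) = 1.666e+04 rad/s.
Step 2 — f₀ = ω₀/(2π) = 2651 Hz.
Step 3 — Parallel Q: Q = R/(ω₀L) = 144/(1.666e+04·0.000509) = 16.98.
Step 4 — Bandwidth: Δω = ω₀/Q = 980.9 rad/s; BW = Δω/(2π) = 156.1 Hz.

(a) f₀ = 2651 Hz  (b) Q = 16.98  (c) BW = 156.1 Hz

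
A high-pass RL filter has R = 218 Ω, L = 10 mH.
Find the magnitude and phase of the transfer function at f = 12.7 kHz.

Step 1 — Angular frequency: ω = 2π·1.27e+04 = 7.98e+04 rad/s.
Step 2 — Transfer function: H(jω) = jωL/(R + jωL).
Step 3 — Numerator jωL = j·798; denominator R + jωL = 218 + j798.
Step 4 — H = 0.9305 + j0.2542.
Step 5 — Magnitude: |H| = 0.9646 (-0.3 dB); phase: φ = 15.3°.

|H| = 0.9646 (-0.3 dB), φ = 15.3°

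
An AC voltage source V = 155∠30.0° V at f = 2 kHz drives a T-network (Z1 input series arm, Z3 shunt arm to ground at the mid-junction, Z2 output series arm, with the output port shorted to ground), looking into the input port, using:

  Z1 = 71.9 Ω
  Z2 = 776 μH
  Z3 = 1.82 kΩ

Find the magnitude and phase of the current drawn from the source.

Step 1 — Angular frequency: ω = 2π·f = 2π·2000 = 1.257e+04 rad/s.
Step 2 — Component impedances:
  Z1: Z = R = 71.9 Ω
  Z2: Z = jωL = j·1.257e+04·0.000776 = 0 + j9.752 Ω
  Z3: Z = R = 1820 Ω
Step 3 — With the output port shorted to ground, the output series arm Z2 runs from the junction to ground; the shunt arm Z3 also runs from the junction to ground. They appear in parallel: Z3 || Z2 = 0.05225 + j9.751 Ω.
Step 4 — Series with input arm Z1: Z_in = Z1 + (Z3 || Z2) = 71.95 + j9.751 Ω = 72.61∠7.7° Ω.
Step 5 — Source phasor: V = 155∠30.0° V = 134.2 + j77.5 V.
Step 6 — Ohm's law: I = V / Z_total = (134.2 + j77.5) / (71.95 + j9.751) = 1.975 + j0.8094 A.
Step 7 — Convert to polar: |I| = 2.135 A, ∠I = 22.3°.

I = 2.135∠22.3° A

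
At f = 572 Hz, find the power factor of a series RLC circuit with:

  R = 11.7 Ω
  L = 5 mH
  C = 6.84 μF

Step 1 — Angular frequency: ω = 2π·f = 2π·572 = 3594 rad/s.
Step 2 — Component impedances:
  R: Z = R = 11.7 Ω
  L: Z = jωL = j·3594·0.005 = 0 + j17.97 Ω
  C: Z = 1/(jωC) = -j/(ω·C) = 0 - j40.68 Ω
Step 3 — Series combination: Z_total = R + L + C = 11.7 - j22.71 Ω = 25.55∠-62.7° Ω.
Step 4 — Power factor: PF = cos(φ) = Re(Z)/|Z| = 11.7/25.546 = 0.458.
Step 5 — Type: Im(Z) = -22.71 ⇒ leading (phase φ = -62.7°).

PF = 0.458 (leading, φ = -62.7°)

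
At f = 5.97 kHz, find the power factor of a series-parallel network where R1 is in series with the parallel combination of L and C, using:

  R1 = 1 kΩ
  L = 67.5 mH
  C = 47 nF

Step 1 — Angular frequency: ω = 2π·f = 2π·5970 = 3.751e+04 rad/s.
Step 2 — Component impedances:
  R1: Z = R = 1000 Ω
  L: Z = jωL = j·3.751e+04·0.0675 = 0 + j2532 Ω
  C: Z = 1/(jωC) = -j/(ω·C) = 0 - j567.2 Ω
Step 3 — Parallel branch: L || C = 1/(1/L + 1/C) = 0 - j731 Ω.
Step 4 — Series with R1: Z_total = R1 + (L || C) = 1000 - j731 Ω = 1239∠-36.2° Ω.
Step 5 — Power factor: PF = cos(φ) = Re(Z)/|Z| = 1000/1238.7 = 0.8073.
Step 6 — Type: Im(Z) = -731 ⇒ leading (phase φ = -36.2°).

PF = 0.8073 (leading, φ = -36.2°)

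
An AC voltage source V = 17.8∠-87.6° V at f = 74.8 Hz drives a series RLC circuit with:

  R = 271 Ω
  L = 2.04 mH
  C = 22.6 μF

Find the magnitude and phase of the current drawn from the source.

Step 1 — Angular frequency: ω = 2π·f = 2π·74.8 = 470 rad/s.
Step 2 — Component impedances:
  R: Z = R = 271 Ω
  L: Z = jωL = j·470·0.00204 = 0 + j0.9588 Ω
  C: Z = 1/(jωC) = -j/(ω·C) = 0 - j94.15 Ω
Step 3 — Series combination: Z_total = R + L + C = 271 - j93.19 Ω = 286.6∠-19.0° Ω.
Step 4 — Source phasor: V = 17.8∠-87.6° V = 0.7454 - j17.78 V.
Step 5 — Ohm's law: I = V / Z_total = (0.7454 - j17.78) / (271 - j93.19) = 0.02264 - j0.05784 A.
Step 6 — Convert to polar: |I| = 0.06211 A, ∠I = -68.6°.

I = 0.06211∠-68.6° A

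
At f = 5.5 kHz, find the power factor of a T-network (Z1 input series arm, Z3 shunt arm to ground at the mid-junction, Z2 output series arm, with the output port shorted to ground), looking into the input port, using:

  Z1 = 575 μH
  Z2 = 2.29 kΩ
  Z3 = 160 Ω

Step 1 — Angular frequency: ω = 2π·f = 2π·5500 = 3.456e+04 rad/s.
Step 2 — Component impedances:
  Z1: Z = jωL = j·3.456e+04·0.000575 = 0 + j19.87 Ω
  Z2: Z = R = 2290 Ω
  Z3: Z = R = 160 Ω
Step 3 — With the output port shorted to ground, the output series arm Z2 runs from the junction to ground; the shunt arm Z3 also runs from the junction to ground. They appear in parallel: Z3 || Z2 = 149.6 Ω.
Step 4 — Series with input arm Z1: Z_in = Z1 + (Z3 || Z2) = 149.6 + j19.87 Ω = 150.9∠7.6° Ω.
Step 5 — Power factor: PF = cos(φ) = Re(Z)/|Z| = 149.55/150.87 = 0.9913.
Step 6 — Type: Im(Z) = 19.87 ⇒ lagging (phase φ = 7.6°).

PF = 0.9913 (lagging, φ = 7.6°)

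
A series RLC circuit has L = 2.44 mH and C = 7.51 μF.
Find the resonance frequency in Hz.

Step 1 — Resonance condition Im(Z)=0 gives ω₀ = 1/√(LC).
Step 2 — ω₀ = 1/√(0.00244·7.51e-06) = 7387 rad/s.
Step 3 — f₀ = ω₀/(2π) = 1176 Hz.

f₀ = 1176 Hz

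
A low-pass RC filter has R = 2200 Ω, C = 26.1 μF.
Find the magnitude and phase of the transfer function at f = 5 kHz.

Step 1 — Angular frequency: ω = 2π·5000 = 3.142e+04 rad/s.
Step 2 — Transfer function: H(jω) = 1/(1 + jωRC).
Step 3 — Denominator: 1 + jωRC = 1 + j·3.142e+04·2200·2.61e-05 = 1 + j1804.
Step 4 — H = 3.073e-07 - j0.0005544.
Step 5 — Magnitude: |H| = 0.0005544 (-65.1 dB); phase: φ = -90.0°.

|H| = 0.0005544 (-65.1 dB), φ = -90.0°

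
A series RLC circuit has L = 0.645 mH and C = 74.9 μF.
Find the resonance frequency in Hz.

Step 1 — Resonance condition Im(Z)=0 gives ω₀ = 1/√(LC).
Step 2 — ω₀ = 1/√(0.000645·7.49e-05) = 4550 rad/s.
Step 3 — f₀ = ω₀/(2π) = 724.1 Hz.

f₀ = 724.1 Hz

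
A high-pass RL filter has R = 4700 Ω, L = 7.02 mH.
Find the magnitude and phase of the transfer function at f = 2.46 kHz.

Step 1 — Angular frequency: ω = 2π·2460 = 1.546e+04 rad/s.
Step 2 — Transfer function: H(jω) = jωL/(R + jωL).
Step 3 — Numerator jωL = j·108.5; denominator R + jωL = 4700 + j108.5.
Step 4 — H = 0.0005327 + j0.02307.
Step 5 — Magnitude: |H| = 0.02308 (-32.7 dB); phase: φ = 88.7°.

|H| = 0.02308 (-32.7 dB), φ = 88.7°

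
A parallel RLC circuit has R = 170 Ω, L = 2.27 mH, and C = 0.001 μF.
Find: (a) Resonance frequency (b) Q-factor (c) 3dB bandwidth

Step 1 — Resonance: ω₀ = 1/√(LC) = 1/√(0.00227·1e-09) = 6.637e+05 rad/s.
Step 2 — f₀ = ω₀/(2π) = 1.056e+05 Hz.
Step 3 — Parallel Q: Q = R/(ω₀L) = 170/(6.637e+05·0.00227) = 0.1128.
Step 4 — Bandwidth: Δω = ω₀/Q = 5.882e+06 rad/s; BW = Δω/(2π) = 9.362e+05 Hz.

(a) f₀ = 1.056e+05 Hz  (b) Q = 0.1128  (c) BW = 9.362e+05 Hz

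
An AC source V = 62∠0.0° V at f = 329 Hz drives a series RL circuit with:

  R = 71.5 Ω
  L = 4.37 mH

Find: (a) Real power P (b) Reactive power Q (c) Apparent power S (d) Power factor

Step 1 — Angular frequency: ω = 2π·f = 2π·329 = 2067 rad/s.
Step 2 — Component impedances:
  R: Z = R = 71.5 Ω
  L: Z = jωL = j·2067·0.00437 = 0 + j9.034 Ω
Step 3 — Series combination: Z_total = R + L = 71.5 + j9.034 Ω = 72.07∠7.2° Ω.
Step 4 — Source phasor: V = 62∠0.0° V = 62 V.
Step 5 — Current: I = V / Z = 0.8535 - j0.1078 A = 0.8603∠-7.2° A.
Step 6 — Complex power: S = V·I* = 52.92 + j6.686 VA.
Step 7 — Real power: P = Re(S) = 52.92 W.
Step 8 — Reactive power: Q = Im(S) = 6.686 VAR.
Step 9 — Apparent power: |S| = 53.34 VA.
Step 10 — Power factor: PF = P/|S| = 0.9921 (lagging).

(a) P = 52.92 W  (b) Q = 6.686 VAR  (c) S = 53.34 VA  (d) PF = 0.9921 (lagging)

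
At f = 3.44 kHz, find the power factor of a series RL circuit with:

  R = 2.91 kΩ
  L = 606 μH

Step 1 — Angular frequency: ω = 2π·f = 2π·3440 = 2.161e+04 rad/s.
Step 2 — Component impedances:
  R: Z = R = 2910 Ω
  L: Z = jωL = j·2.161e+04·0.000606 = 0 + j13.1 Ω
Step 3 — Series combination: Z_total = R + L = 2910 + j13.1 Ω = 2910∠0.3° Ω.
Step 4 — Power factor: PF = cos(φ) = Re(Z)/|Z| = 2910/2910 = 1.
Step 5 — Type: Im(Z) = 13.1 ⇒ lagging (phase φ = 0.3°).

PF = 1 (lagging, φ = 0.3°)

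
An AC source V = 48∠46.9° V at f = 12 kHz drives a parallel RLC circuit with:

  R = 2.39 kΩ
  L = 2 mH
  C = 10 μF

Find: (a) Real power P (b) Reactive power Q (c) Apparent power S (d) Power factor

Step 1 — Angular frequency: ω = 2π·f = 2π·1.2e+04 = 7.54e+04 rad/s.
Step 2 — Component impedances:
  R: Z = R = 2390 Ω
  L: Z = jωL = j·7.54e+04·0.002 = 0 + j150.8 Ω
  C: Z = 1/(jωC) = -j/(ω·C) = 0 - j1.326 Ω
Step 3 — Parallel combination: 1/Z_total = 1/R + 1/L + 1/C; Z_total = 0.0007491 - j1.338 Ω = 1.338∠-90.0° Ω.
Step 4 — Source phasor: V = 48∠46.9° V = 32.8 + j35.05 V.
Step 5 — Current: I = V / Z = -26.18 + j24.53 A = 35.87∠136.9° A.
Step 6 — Complex power: S = V·I* = 0.964 - j1722 VA.
Step 7 — Real power: P = Re(S) = 0.964 W.
Step 8 — Reactive power: Q = Im(S) = -1722 VAR.
Step 9 — Apparent power: |S| = 1722 VA.
Step 10 — Power factor: PF = P/|S| = 0.0005599 (leading).

(a) P = 0.964 W  (b) Q = -1722 VAR  (c) S = 1722 VA  (d) PF = 0.0005599 (leading)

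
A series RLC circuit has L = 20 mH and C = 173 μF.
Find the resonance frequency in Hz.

Step 1 — Resonance condition Im(Z)=0 gives ω₀ = 1/√(LC).
Step 2 — ω₀ = 1/√(0.02·0.000173) = 537.6 rad/s.
Step 3 — f₀ = ω₀/(2π) = 85.56 Hz.

f₀ = 85.56 Hz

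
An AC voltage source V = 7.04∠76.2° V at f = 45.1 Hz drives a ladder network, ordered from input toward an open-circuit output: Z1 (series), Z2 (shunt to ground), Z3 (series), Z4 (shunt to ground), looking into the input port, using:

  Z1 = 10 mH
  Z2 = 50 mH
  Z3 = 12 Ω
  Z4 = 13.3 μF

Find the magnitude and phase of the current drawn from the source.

Step 1 — Angular frequency: ω = 2π·f = 2π·45.1 = 283.4 rad/s.
Step 2 — Component impedances:
  Z1: Z = jωL = j·283.4·0.01 = 0 + j2.834 Ω
  Z2: Z = jωL = j·283.4·0.05 = 0 + j14.17 Ω
  Z3: Z = R = 12 Ω
  Z4: Z = 1/(jωC) = -j/(ω·C) = 0 - j265.3 Ω
Step 3 — Ladder network (open output): work backward from the far end, alternating series and parallel combinations. Z_in = 0.0381 + j17.8 Ω = 17.8∠89.9° Ω.
Step 4 — Source phasor: V = 7.04∠76.2° V = 1.679 + j6.837 V.
Step 5 — Ohm's law: I = V / Z_total = (1.679 + j6.837) / (0.0381 + j17.8) = 0.3843 - j0.09352 A.
Step 6 — Convert to polar: |I| = 0.3955 A, ∠I = -13.7°.

I = 0.3955∠-13.7° A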